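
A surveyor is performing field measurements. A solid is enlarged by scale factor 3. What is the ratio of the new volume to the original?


Linear scale factor k = 3
Rule: under a linear scaling by k, volumes scale by k^3.
k^3 = 3 * 3 * 3
k^3 = 9 * 3
k^3 = 27
Volume scales by a factor of 27.
27 (dimensionless)


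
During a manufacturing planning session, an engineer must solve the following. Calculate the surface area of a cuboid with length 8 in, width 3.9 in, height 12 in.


Shape: rectangular prism
l = 8 in, w = 3.9 in, h = 12 in
Formula: SA = 2(lw + lh + wh)
lw = 31.2, lh = 96, wh = 46.8
lw + lh + wh = 174
SA = 2 * 174
SA = 348
348 in^2


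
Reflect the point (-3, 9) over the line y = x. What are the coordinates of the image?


Transformation: reflection
Original point: (-3, 9)
Rule for reflection over y = x: (x, y) -> (y, x)
Apply: (-3, 9) -> (9, -3)
(9, -3)


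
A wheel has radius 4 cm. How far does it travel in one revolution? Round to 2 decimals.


Shape: circle
Radius r = 4 cm
Formula: C = 2 * pi * r
C = 2 * pi * 4
C = 8 * pi
C = 25.13
25.13 cm


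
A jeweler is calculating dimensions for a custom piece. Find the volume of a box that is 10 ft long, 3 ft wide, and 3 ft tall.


Shape: rectangular prism
l = 10 ft, w = 3 ft, h = 3 ft
Formula: V = l * w * h
V = 10 * 3 * 3
V = 30 * 3
V = 90
90 ft^3


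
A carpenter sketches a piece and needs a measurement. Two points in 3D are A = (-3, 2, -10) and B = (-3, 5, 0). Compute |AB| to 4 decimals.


3D distance between two points
P1 = (-3, 2, -10), P2 = (-3, 5, 0)
Formula: d = sqrt((x2-x1)^2 + (y2-y1)^2 + (z2-z1)^2)
dx = -3 - -3 = 0
dy = 5 - 2 = 3
dz = 0 - -10 = 10
dx^2 + dy^2 + dz^2 = 0 + 9 + 100 = 109
d = sqrt(109)
d = 10.4403
10.4403 units


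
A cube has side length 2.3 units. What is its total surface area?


Shape: cube
Side s = 2.3 units
A cube has 6 square faces.
Formula: SA = 6 * s^2
s^2 = 5.29
SA = 6 * 5.29
SA = 31.74
31.74 units^2


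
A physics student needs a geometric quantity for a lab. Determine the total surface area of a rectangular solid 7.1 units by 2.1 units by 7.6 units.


Shape: rectangular prism
l = 7.1 units, w = 2.1 units, h = 7.6 units
Formula: SA = 2(lw + lh + wh)
lw = 14.91, lh = 53.96, wh = 15.96
lw + lh + wh = 84.83
SA = 2 * 84.83
SA = 169.66
169.66 units^2


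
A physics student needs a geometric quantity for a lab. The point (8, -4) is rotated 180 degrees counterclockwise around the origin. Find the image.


Transformation: rotation about the origin
Original point: (8, -4)
Rule for 180 deg: (x, y) -> (-x, -y)
Apply: (8, -4) -> (-8, 4)
(-8, 4)


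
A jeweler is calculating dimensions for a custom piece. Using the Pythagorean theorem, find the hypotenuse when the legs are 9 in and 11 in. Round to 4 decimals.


Shape: right triangle
Legs a = 9 in, b = 11 in
Formula: c = sqrt(a^2 + b^2)
a^2 = 81, b^2 = 121
a^2 + b^2 = 202
c = sqrt(202)
c = 14.2127
14.2127 in


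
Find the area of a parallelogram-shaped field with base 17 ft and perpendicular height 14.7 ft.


Shape: parallelogram
Base b = 17 ft, Height h = 14.7 ft
Formula: A = b * h
A = 17 * 14.7
A = 249.9
249.9 ft^2


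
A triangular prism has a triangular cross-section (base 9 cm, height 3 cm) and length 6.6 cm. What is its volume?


Shape: triangular prism
Triangle base = 9 cm, triangle height = 3 cm, prism length L = 6.6 cm
Formula: V = (1/2 * b * h_tri) * L
Cross-section area = 0.5 * 9 * 3 = 13.5
V = 13.5 * 6.6
V = 89.1
89.1 cm^3


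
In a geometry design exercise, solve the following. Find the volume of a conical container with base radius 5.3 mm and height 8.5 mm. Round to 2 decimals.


Shape: cone
Radius r = 5.3 mm, Height h = 8.5 mm
Formula: V = (1/3) * pi * r^2 * h
r^2 = 28.09
pi * r^2 * h = pi * 28.09 * 8.5 = 238.765 * pi
V = 238.765 * pi / 3
V = 250.03
250.03 mm^3


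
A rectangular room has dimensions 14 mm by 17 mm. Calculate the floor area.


Shape: rectangle
Length l = 14 mm, Width w = 17 mm
Formula: A = l * w
A = 14 * 17
A = 238
238 mm^2


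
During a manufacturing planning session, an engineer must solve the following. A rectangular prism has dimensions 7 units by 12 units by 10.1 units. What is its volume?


Shape: rectangular prism
l = 7 units, w = 12 units, h = 10.1 units
Formula: V = l * w * h
V = 7 * 12 * 10.1
V = 84 * 10.1
V = 848.4
848.4 units^3


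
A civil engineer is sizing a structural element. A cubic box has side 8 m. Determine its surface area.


Shape: cube
Side s = 8 m
A cube has 6 square faces.
Formula: SA = 6 * s^2
s^2 = 64
SA = 6 * 64
SA = 384
384 m^2


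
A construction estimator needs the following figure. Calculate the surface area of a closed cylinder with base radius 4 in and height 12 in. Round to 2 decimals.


Shape: closed cylinder
Radius r = 4 in, Height h = 12 in
Formula: SA = 2*pi*r^2 + 2*pi*r*h = 2*pi*r*(r + h)
r + h = 16
2 * r * (r + h) = 2 * 4 * 16 = 128
SA = 128 * pi
SA = 402.12
402.12 in^2


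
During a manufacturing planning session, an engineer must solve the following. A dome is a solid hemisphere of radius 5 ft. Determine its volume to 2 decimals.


Shape: hemisphere (half of a sphere)
Radius r = 5 ft
Formula: V = (1/2) * (4/3) * pi * r^3 = (2/3) * pi * r^3
r^3 = 125
(2/3) * 125 = 83.333333
V = 83.333333 * pi
V = 261.8
261.8 ft^3


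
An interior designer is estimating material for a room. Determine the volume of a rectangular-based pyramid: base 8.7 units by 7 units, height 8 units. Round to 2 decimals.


Shape: rectangular pyramid
Base: 8.7 units x 7 units, Height h = 8 units
Formula: V = (1/3) * base_area * h
base_area = 8.7 * 7 = 60.9
base_area * h = 60.9 * 8 = 487.2
V = 487.2 / 3
V = 162.4
162.4 units^3


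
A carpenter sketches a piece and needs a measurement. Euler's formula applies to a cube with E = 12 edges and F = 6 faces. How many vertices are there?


Polyhedron: cube
Euler's formula for convex polyhedra: V - E + F = 2
Given: E = 12 edges and F = 6 faces
Solve for V:
V = 2 + E - F = 2 + 12 - 6 = 8
8 vertices


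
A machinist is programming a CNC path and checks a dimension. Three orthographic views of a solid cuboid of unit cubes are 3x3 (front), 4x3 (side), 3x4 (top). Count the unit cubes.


Orthographic views of a solid rectangular block:
Front view 3 x 3 -> length = 3, height = 3
Side view 4 x 3 -> width = 4, height = 3 (consistent)
Top view 3 x 4 -> confirms length = 3, width = 4
The block is 3 x 4 x 3.
Total unit cubes = 3 * 4 * 3 = 36
36 unit cubes


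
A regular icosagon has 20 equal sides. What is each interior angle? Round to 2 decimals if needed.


Shape: regular icosagon (20 sides)
Formula: interior angle = (n - 2) * 180 / n
(n - 2) = 18
(n - 2) * 180 = 3240
angle = 3240 / 20
angle = 162
162 degrees


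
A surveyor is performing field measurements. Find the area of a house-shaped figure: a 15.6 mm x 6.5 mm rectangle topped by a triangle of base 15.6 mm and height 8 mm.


Composite shape: rectangle + triangle
Rectangle area = 15.6 * 6.5 = 101.4
Triangle area = 0.5 * 15.6 * 8 = 62.4
Total = 101.4 + 62.4
Total = 163.8
163.8 mm^2


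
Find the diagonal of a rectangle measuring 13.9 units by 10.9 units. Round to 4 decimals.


Shape: rectangle (diagonal via Pythagoras)
Sides: 13.9 units and 10.9 units
Formula: d = sqrt(l^2 + w^2)
l^2 = 193.21, w^2 = 118.81
l^2 + w^2 = 312.02
d = sqrt(312.02)
d = 17.6641
17.6641 units


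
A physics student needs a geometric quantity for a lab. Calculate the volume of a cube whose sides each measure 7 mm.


Shape: cube
Side s = 7 mm
Formula: V = s^3
V = 7 * 7 * 7
V = 49 * 7
V = 343
343 mm^3


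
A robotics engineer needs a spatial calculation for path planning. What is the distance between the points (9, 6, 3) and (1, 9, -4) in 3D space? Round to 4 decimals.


3D distance between two points
P1 = (9, 6, 3), P2 = (1, 9, -4)
Formula: d = sqrt((x2-x1)^2 + (y2-y1)^2 + (z2-z1)^2)
dx = 1 - 9 = -8
dy = 9 - 6 = 3
dz = -4 - 3 = -7
dx^2 + dy^2 + dz^2 = 64 + 9 + 49 = 122
d = sqrt(122)
d = 11.0454
11.0454 units


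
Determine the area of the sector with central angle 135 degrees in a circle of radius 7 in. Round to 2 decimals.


Shape: circular sector
Radius r = 7 in, Angle = 135 degrees
Formula: A = (angle/360) * pi * r^2
r^2 = 49
Fraction of circle = 135/360
A = (135/360) * pi * 49
A = 18.375 * pi
A = 57.73
57.73 in^2


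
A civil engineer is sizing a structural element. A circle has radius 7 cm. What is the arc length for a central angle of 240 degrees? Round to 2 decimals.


Shape: circular arc
Radius r = 7 cm, Angle = 240 degrees
Formula: L = (angle/360) * 2 * pi * r
2 * pi * r = 14 * pi
L = (240/360) * 14 * pi
L = 9.333333 * pi
L = 29.32
29.32 cm


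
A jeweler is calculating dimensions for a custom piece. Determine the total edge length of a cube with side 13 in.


Shape: cube
Side s = 13 in
A cube has 12 edges, all equal.
Formula: total edge length = 12 * s
Total = 12 * 13
Total = 156
156 in


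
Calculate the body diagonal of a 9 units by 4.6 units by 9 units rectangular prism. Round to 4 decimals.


Shape: rectangular box (space diagonal)
l = 9 units, w = 4.6 units, h = 9 units
Visualize: the diagonal of the base, then a right triangle with that diagonal and the height.
Formula: d = sqrt(l^2 + w^2 + h^2)
l^2 + w^2 + h^2 = 81 + 21.16 + 81 = 183.16
d = sqrt(183.16)
d = 13.5337
13.5337 units


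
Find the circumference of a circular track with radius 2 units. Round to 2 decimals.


Shape: circle
Radius r = 2 units
Formula: C = 2 * pi * r
C = 2 * pi * 2
C = 4 * pi
C = 12.57
12.57 units


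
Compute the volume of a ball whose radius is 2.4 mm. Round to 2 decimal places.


Shape: sphere
Radius r = 2.4 mm
Formula: V = (4/3) * pi * r^3
r^3 = 13.824
(4/3) * 13.824 = 18.432
V = 18.432 * pi
V = 57.91
57.91 mm^3


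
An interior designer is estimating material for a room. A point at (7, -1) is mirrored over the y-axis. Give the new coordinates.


Transformation: reflection
Original point: (7, -1)
Rule for reflection over the y-axis: (x, y) -> (-x, y)
Apply: (7, -1) -> (-7, -1)
(-7, -1)


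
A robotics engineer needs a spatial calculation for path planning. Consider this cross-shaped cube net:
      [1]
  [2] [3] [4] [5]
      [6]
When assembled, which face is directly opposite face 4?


Net: cross layout. Take square 3 as the base (bottom).
Fold the four squares in the horizontal row up around 3: 2 -> left, 4 -> right, 5 wraps to the top.
Fold 1 and 6 up from 3: 1 -> back, 6 -> front.
Opposite pairs are therefore: (1, 6), (2, 4), (3, 5).
Face 4 is opposite face 2.
face 2


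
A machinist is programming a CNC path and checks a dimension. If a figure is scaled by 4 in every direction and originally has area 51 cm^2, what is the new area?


Linear scale factor k = 4
Original area = 51 cm^2
Rule: under a linear scaling by k, areas scale by k^2.
k^2 = 4^2 = 16
New area = 51 * 16
New area = 816
816 cm^2


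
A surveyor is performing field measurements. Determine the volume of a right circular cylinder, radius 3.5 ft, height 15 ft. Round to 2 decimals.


Shape: cylinder
Radius r = 3.5 ft, Height h = 15 ft
Formula: V = pi * r^2 * h
r^2 = 12.25
V = pi * 12.25 * 15
V = 183.75 * pi
V = 577.27
577.27 ft^3


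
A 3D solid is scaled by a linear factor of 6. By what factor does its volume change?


Linear scale factor k = 6
Rule: under a linear scaling by k, volumes scale by k^3.
k^3 = 6 * 6 * 6
k^3 = 36 * 6
k^3 = 216
Volume scales by a factor of 216.
216 (dimensionless)


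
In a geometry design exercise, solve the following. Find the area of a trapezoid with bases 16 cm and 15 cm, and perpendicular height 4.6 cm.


Shape: trapezoid
Parallel sides a = 16 cm, b = 15 cm; Height h = 4.6 cm
Formula: A = (a + b) * h / 2
a + b = 16 + 15 = 31
A = 31 * 4.6 / 2
A = 142.6 / 2
A = 71.3
71.3 cm^2


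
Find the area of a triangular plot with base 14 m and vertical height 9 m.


Shape: triangle
Base b = 14 m, Height h = 9 m
Formula: A = (1/2) * b * h
A = 0.5 * 14 * 9
A = 0.5 * 126
A = 63
63 m^2


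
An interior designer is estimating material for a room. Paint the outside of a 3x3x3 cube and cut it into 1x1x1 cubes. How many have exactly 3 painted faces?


Large cube: 3 x 3 x 3, cut into unit cubes.
Cubes with 3 painted faces are at the corners. A cube always has 8 corners.
Count = 8
8 unit cubes


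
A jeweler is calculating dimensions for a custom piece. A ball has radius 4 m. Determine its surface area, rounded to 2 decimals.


Shape: sphere
Radius r = 4 m
Formula: SA = 4 * pi * r^2
r^2 = 16
SA = 4 * pi * 16
SA = 64 * pi
SA = 201.06
201.06 m^2


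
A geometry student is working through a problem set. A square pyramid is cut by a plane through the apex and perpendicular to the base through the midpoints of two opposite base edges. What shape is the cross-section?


Solid: square pyramid
Cutting plane: through the apex and perpendicular to the base through the midpoints of two opposite base edges
Visualize the intersection of the plane with the solid's surface.
The boundary of the cut region is a isosceles triangle.
isosceles triangle


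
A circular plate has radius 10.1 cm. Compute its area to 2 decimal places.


Shape: circle
Radius r = 10.1 cm
Formula: A = pi * r^2
r^2 = 10.1^2 = 102.01
A = pi * 102.01
A = 320.47
320.47 cm^2


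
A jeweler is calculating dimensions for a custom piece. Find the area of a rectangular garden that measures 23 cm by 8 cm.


Shape: rectangle
Length l = 23 cm, Width w = 8 cm
Formula: A = l * w
A = 23 * 8
A = 184
184 cm^2


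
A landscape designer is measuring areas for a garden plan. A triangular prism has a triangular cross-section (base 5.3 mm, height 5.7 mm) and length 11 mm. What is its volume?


Shape: triangular prism
Triangle base = 5.3 mm, triangle height = 5.7 mm, prism length L = 11 mm
Formula: V = (1/2 * b * h_tri) * L
Cross-section area = 0.5 * 5.3 * 5.7 = 15.105
V = 15.105 * 11
V = 166.155
166.155 mm^3


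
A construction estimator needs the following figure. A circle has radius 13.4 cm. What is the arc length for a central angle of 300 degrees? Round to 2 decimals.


Shape: circular arc
Radius r = 13.4 cm, Angle = 300 degrees
Formula: L = (angle/360) * 2 * pi * r
2 * pi * r = 26.8 * pi
L = (300/360) * 26.8 * pi
L = 22.333333 * pi
L = 70.16
70.16 cm


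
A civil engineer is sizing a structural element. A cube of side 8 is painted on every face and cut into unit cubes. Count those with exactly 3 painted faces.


Large cube: 8 x 8 x 8, cut into unit cubes.
Cubes with 3 painted faces are at the corners. A cube always has 8 corners.
Count = 8
8 unit cubes


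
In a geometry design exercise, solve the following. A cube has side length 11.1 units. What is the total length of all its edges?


Shape: cube
Side s = 11.1 units
A cube has 12 edges, all equal.
Formula: total edge length = 12 * s
Total = 12 * 11.1
Total = 133.2
133.2 units


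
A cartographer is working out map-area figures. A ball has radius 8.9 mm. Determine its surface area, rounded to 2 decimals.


Shape: sphere
Radius r = 8.9 mm
Formula: SA = 4 * pi * r^2
r^2 = 79.21
SA = 4 * pi * 79.21
SA = 316.84 * pi
SA = 995.38
995.38 mm^2


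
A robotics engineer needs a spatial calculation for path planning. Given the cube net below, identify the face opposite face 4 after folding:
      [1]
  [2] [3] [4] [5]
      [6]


Net: cross layout. Take square 3 as the base (bottom).
Fold the four squares in the horizontal row up around 3: 2 -> left, 4 -> right, 5 wraps to the top.
Fold 1 and 6 up from 3: 1 -> back, 6 -> front.
Opposite pairs are therefore: (1, 6), (2, 4), (3, 5).
Face 4 is opposite face 2.
face 2


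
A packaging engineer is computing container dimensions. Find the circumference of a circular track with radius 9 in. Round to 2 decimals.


Shape: circle
Radius r = 9 in
Formula: C = 2 * pi * r
C = 2 * pi * 9
C = 18 * pi
C = 56.55
56.55 in


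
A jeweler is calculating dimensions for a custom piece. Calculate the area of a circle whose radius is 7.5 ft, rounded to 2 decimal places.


Shape: circle
Radius r = 7.5 ft
Formula: A = pi * r^2
r^2 = 7.5^2 = 56.25
A = pi * 56.25
A = 176.71
176.71 ft^2


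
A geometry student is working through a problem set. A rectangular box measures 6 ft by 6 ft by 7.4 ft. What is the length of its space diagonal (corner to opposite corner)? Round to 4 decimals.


Shape: rectangular box (space diagonal)
l = 6 ft, w = 6 ft, h = 7.4 ft
Visualize: the diagonal of the base, then a right triangle with that diagonal and the height.
Formula: d = sqrt(l^2 + w^2 + h^2)
l^2 + w^2 + h^2 = 36 + 36 + 54.76 = 126.76
d = sqrt(126.76)
d = 11.2588
11.2588 ft


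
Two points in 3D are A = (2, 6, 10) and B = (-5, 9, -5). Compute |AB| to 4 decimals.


3D distance between two points
P1 = (2, 6, 10), P2 = (-5, 9, -5)
Formula: d = sqrt((x2-x1)^2 + (y2-y1)^2 + (z2-z1)^2)
dx = -5 - 2 = -7
dy = 9 - 6 = 3
dz = -5 - 10 = -15
dx^2 + dy^2 + dz^2 = 49 + 9 + 225 = 283
d = sqrt(283)
d = 16.8226
16.8226 units


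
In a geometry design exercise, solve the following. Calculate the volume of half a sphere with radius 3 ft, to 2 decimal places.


Shape: hemisphere (half of a sphere)
Radius r = 3 ft
Formula: V = (1/2) * (4/3) * pi * r^3 = (2/3) * pi * r^3
r^3 = 27
(2/3) * 27 = 18
V = 18 * pi
V = 56.55
56.55 ft^3


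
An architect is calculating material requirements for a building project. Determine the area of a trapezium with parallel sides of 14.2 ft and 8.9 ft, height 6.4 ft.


Shape: trapezoid
Parallel sides a = 14.2 ft, b = 8.9 ft; Height h = 6.4 ft
Formula: A = (a + b) * h / 2
a + b = 14.2 + 8.9 = 23.1
A = 23.1 * 6.4 / 2
A = 147.84 / 2
A = 73.92
73.92 ft^2


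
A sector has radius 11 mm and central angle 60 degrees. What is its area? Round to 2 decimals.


Shape: circular sector
Radius r = 11 mm, Angle = 60 degrees
Formula: A = (angle/360) * pi * r^2
r^2 = 121
Fraction of circle = 60/360
A = (60/360) * pi * 121
A = 20.166667 * pi
A = 63.36
63.36 mm^2


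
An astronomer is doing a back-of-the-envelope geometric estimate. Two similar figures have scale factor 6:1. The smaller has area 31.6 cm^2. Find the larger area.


Linear scale factor k = 6
Original area = 31.6 cm^2
Rule: under a linear scaling by k, areas scale by k^2.
k^2 = 6^2 = 36
New area = 31.6 * 36
New area = 1137.6
1137.6 cm^2


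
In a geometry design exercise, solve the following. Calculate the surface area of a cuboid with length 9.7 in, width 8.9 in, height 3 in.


Shape: rectangular prism
l = 9.7 in, w = 8.9 in, h = 3 in
Formula: SA = 2(lw + lh + wh)
lw = 86.33, lh = 29.1, wh = 26.7
lw + lh + wh = 142.13
SA = 2 * 142.13
SA = 284.26
284.26 in^2


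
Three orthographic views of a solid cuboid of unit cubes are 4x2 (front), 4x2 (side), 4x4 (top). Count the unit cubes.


Orthographic views of a solid rectangular block:
Front view 4 x 2 -> length = 4, height = 2
Side view 4 x 2 -> width = 4, height = 2 (consistent)
Top view 4 x 4 -> confirms length = 4, width = 4
The block is 4 x 4 x 2.
Total unit cubes = 4 * 4 * 2 = 32
32 unit cubes


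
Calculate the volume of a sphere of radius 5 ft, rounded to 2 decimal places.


Shape: sphere
Radius r = 5 ft
Formula: V = (4/3) * pi * r^3
r^3 = 125
(4/3) * 125 = 166.666667
V = 166.666667 * pi
V = 523.6
523.6 ft^3


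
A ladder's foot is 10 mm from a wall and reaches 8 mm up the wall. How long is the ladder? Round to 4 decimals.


Shape: right triangle
Legs a = 10 mm, b = 8 mm
Formula: c = sqrt(a^2 + b^2)
a^2 = 100, b^2 = 64
a^2 + b^2 = 164
c = sqrt(164)
c = 12.8062
12.8062 mm


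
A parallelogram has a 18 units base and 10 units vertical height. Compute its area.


Shape: parallelogram
Base b = 18 units, Height h = 10 units
Formula: A = b * h
A = 18 * 10
A = 180
180 units^2


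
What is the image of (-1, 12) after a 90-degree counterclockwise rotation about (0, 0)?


Transformation: rotation about the origin
Original point: (-1, 12)
Rule for 90 deg counterclockwise: (x, y) -> (-y, x)
Apply: (-1, 12) -> (-12, -1)
(-12, -1)


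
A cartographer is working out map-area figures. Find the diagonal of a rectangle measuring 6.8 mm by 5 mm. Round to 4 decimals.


Shape: rectangle (diagonal via Pythagoras)
Sides: 6.8 mm and 5 mm
Formula: d = sqrt(l^2 + w^2)
l^2 = 46.24, w^2 = 25
l^2 + w^2 = 71.24
d = sqrt(71.24)
d = 8.4404
8.4404 mm


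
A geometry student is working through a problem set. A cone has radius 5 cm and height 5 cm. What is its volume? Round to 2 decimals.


Shape: cone
Radius r = 5 cm, Height h = 5 cm
Formula: V = (1/3) * pi * r^2 * h
r^2 = 25
pi * r^2 * h = pi * 25 * 5 = 125 * pi
V = 125 * pi / 3
V = 130.9
130.9 cm^3


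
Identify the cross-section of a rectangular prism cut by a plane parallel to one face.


Solid: rectangular prism
Cutting plane: parallel to one face
Visualize the intersection of the plane with the solid's surface.
The boundary of the cut region is a rectangle.
rectangle


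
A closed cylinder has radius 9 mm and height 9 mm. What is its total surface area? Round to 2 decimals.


Shape: closed cylinder
Radius r = 9 mm, Height h = 9 mm
Formula: SA = 2*pi*r^2 + 2*pi*r*h = 2*pi*r*(r + h)
r + h = 18
2 * r * (r + h) = 2 * 9 * 18 = 324
SA = 324 * pi
SA = 1017.88
1017.88 mm^2


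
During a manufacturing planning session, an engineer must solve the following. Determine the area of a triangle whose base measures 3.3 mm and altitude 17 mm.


Shape: triangle
Base b = 3.3 mm, Height h = 17 mm
Formula: A = (1/2) * b * h
A = 0.5 * 3.3 * 17
A = 0.5 * 56.1
A = 28.05
28.05 mm^2


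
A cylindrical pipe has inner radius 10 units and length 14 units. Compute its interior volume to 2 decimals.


Shape: cylinder
Radius r = 10 units, Height h = 14 units
Formula: V = pi * r^2 * h
r^2 = 100
V = pi * 100 * 14
V = 1400 * pi
V = 4398.23
4398.23 units^3


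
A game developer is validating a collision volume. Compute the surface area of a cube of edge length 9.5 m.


Shape: cube
Side s = 9.5 m
A cube has 6 square faces.
Formula: SA = 6 * s^2
s^2 = 90.25
SA = 6 * 90.25
SA = 541.5
541.5 m^2


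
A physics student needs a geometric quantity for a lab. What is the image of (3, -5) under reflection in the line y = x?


Transformation: reflection
Original point: (3, -5)
Rule for reflection over y = x: (x, y) -> (y, x)
Apply: (3, -5) -> (-5, 3)
(-5, 3)


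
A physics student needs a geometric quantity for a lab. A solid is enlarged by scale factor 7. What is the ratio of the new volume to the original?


Linear scale factor k = 7
Rule: under a linear scaling by k, volumes scale by k^3.
k^3 = 7 * 7 * 7
k^3 = 49 * 7
k^3 = 343
Volume scales by a factor of 343.
343 (dimensionless)


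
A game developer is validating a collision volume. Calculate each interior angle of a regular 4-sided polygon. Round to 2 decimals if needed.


Shape: regular square (4 sides)
Formula: interior angle = (n - 2) * 180 / n
(n - 2) = 2
(n - 2) * 180 = 360
angle = 360 / 4
angle = 90
90 degrees


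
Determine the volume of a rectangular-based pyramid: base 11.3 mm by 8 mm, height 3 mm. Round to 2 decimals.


Shape: rectangular pyramid
Base: 11.3 mm x 8 mm, Height h = 3 mm
Formula: V = (1/3) * base_area * h
base_area = 11.3 * 8 = 90.4
base_area * h = 90.4 * 3 = 271.2
V = 271.2 / 3
V = 90.4
90.4 mm^3


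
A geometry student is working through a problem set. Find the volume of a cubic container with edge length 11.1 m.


Shape: cube
Side s = 11.1 m
Formula: V = s^3
V = 11.1 * 11.1 * 11.1
V = 123.21 * 11.1
V = 1367.631
1367.631 m^3


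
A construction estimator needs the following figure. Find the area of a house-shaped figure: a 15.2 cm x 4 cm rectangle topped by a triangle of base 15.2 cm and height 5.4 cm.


Composite shape: rectangle + triangle
Rectangle area = 15.2 * 4 = 60.8
Triangle area = 0.5 * 15.2 * 5.4 = 41.04
Total = 60.8 + 41.04
Total = 101.84
101.84 cm^2


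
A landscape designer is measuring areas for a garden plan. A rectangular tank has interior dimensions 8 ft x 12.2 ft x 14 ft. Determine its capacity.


Shape: rectangular prism
l = 8 ft, w = 12.2 ft, h = 14 ft
Formula: V = l * w * h
V = 8 * 12.2 * 14
V = 97.6 * 14
V = 1366.4
1366.4 ft^3


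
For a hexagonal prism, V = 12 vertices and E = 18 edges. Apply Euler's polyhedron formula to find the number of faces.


Polyhedron: hexagonal prism
Euler's formula for convex polyhedra: V - E + F = 2
Given: V = 12 vertices and E = 18 edges
Solve for F:
F = 2 + E - V = 2 + 18 - 12 = 8
8 faces


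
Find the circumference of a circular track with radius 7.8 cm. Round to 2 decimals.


Shape: circle
Radius r = 7.8 cm
Formula: C = 2 * pi * r
C = 2 * pi * 7.8
C = 15.6 * pi
C = 49.01
49.01 cm


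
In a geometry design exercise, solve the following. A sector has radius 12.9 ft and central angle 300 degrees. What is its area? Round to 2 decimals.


Shape: circular sector
Radius r = 12.9 ft, Angle = 300 degrees
Formula: A = (angle/360) * pi * r^2
r^2 = 166.41
Fraction of circle = 300/360
A = (300/360) * pi * 166.41
A = 138.675 * pi
A = 435.66
435.66 ft^2


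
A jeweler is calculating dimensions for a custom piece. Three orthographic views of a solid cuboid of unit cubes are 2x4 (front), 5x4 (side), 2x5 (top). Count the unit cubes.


Orthographic views of a solid rectangular block:
Front view 2 x 4 -> length = 2, height = 4
Side view 5 x 4 -> width = 5, height = 4 (consistent)
Top view 2 x 5 -> confirms length = 2, width = 5
The block is 2 x 5 x 4.
Total unit cubes = 2 * 5 * 4 = 40
40 unit cubes


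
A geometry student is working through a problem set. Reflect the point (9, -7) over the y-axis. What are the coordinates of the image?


Transformation: reflection
Original point: (9, -7)
Rule for reflection over the y-axis: (x, y) -> (-x, y)
Apply: (9, -7) -> (-9, -7)
(-9, -7)


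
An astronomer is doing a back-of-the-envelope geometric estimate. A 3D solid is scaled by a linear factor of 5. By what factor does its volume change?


Linear scale factor k = 5
Rule: under a linear scaling by k, volumes scale by k^3.
k^3 = 5 * 5 * 5
k^3 = 25 * 5
k^3 = 125
Volume scales by a factor of 125.
125 (dimensionless)


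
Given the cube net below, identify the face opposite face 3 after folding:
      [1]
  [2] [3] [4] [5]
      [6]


Net: cross layout. Take square 3 as the base (bottom).
Fold the four squares in the horizontal row up around 3: 2 -> left, 4 -> right, 5 wraps to the top.
Fold 1 and 6 up from 3: 1 -> back, 6 -> front.
Opposite pairs are therefore: (1, 6), (2, 4), (3, 5).
Face 3 is opposite face 5.
face 5


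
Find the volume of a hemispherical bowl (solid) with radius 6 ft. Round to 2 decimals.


Shape: hemisphere (half of a sphere)
Radius r = 6 ft
Formula: V = (1/2) * (4/3) * pi * r^3 = (2/3) * pi * r^3
r^3 = 216
(2/3) * 216 = 144
V = 144 * pi
V = 452.39
452.39 ft^3


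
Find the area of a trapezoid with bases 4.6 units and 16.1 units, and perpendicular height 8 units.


Shape: trapezoid
Parallel sides a = 4.6 units, b = 16.1 units; Height h = 8 units
Formula: A = (a + b) * h / 2
a + b = 4.6 + 16.1 = 20.7
A = 20.7 * 8 / 2
A = 165.6 / 2
A = 82.8
82.8 units^2


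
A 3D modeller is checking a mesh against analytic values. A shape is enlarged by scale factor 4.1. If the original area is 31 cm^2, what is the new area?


Linear scale factor k = 4.1
Original area = 31 cm^2
Rule: under a linear scaling by k, areas scale by k^2.
k^2 = 4.1^2 = 16.81
New area = 31 * 16.81
New area = 521.11
521.11 cm^2


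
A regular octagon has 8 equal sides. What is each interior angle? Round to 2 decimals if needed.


Shape: regular octagon (8 sides)
Formula: interior angle = (n - 2) * 180 / n
(n - 2) = 6
(n - 2) * 180 = 1080
angle = 1080 / 8
angle = 135
135 degrees


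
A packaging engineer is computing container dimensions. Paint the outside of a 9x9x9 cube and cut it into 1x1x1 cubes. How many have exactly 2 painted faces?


Large cube: 9 x 9 x 9, cut into unit cubes.
n = 9, so n - 2 = 7
Cubes with 2 painted faces lie along the edges, excluding corners.
A cube has 12 edges; each contributes (n - 2) = 7 such cubes.
Count = 12 * 7 = 84
84 unit cubes


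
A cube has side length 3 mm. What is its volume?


Shape: cube
Side s = 3 mm
Formula: V = s^3
V = 3 * 3 * 3
V = 9 * 3
V = 27
27 mm^3


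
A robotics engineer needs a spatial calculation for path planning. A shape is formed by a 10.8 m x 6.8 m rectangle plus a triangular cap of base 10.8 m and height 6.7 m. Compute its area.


Composite shape: rectangle + triangle
Rectangle area = 10.8 * 6.8 = 73.44
Triangle area = 0.5 * 10.8 * 6.7 = 36.18
Total = 73.44 + 36.18
Total = 109.62
109.62 m^2


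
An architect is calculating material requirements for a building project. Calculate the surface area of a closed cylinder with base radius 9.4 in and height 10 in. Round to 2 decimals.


Shape: closed cylinder
Radius r = 9.4 in, Height h = 10 in
Formula: SA = 2*pi*r^2 + 2*pi*r*h = 2*pi*r*(r + h)
r + h = 19.4
2 * r * (r + h) = 2 * 9.4 * 19.4 = 364.72
SA = 364.72 * pi
SA = 1145.8
1145.8 in^2


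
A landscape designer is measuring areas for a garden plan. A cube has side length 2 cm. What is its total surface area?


Shape: cube
Side s = 2 cm
A cube has 6 square faces.
Formula: SA = 6 * s^2
s^2 = 4
SA = 6 * 4
SA = 24
24 cm^2


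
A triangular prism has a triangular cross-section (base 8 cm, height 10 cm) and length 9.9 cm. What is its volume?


Shape: triangular prism
Triangle base = 8 cm, triangle height = 10 cm, prism length L = 9.9 cm
Formula: V = (1/2 * b * h_tri) * L
Cross-section area = 0.5 * 8 * 10 = 40
V = 40 * 9.9
V = 396
396 cm^3


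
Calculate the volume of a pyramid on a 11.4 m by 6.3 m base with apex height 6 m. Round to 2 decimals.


Shape: rectangular pyramid
Base: 11.4 m x 6.3 m, Height h = 6 m
Formula: V = (1/3) * base_area * h
base_area = 11.4 * 6.3 = 71.82
base_area * h = 71.82 * 6 = 430.92
V = 430.92 / 3
V = 143.64
143.64 m^3


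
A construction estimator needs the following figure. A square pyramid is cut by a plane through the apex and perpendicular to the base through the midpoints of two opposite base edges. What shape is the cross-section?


Solid: square pyramid
Cutting plane: through the apex and perpendicular to the base through the midpoints of two opposite base edges
Visualize the intersection of the plane with the solid's surface.
The boundary of the cut region is a isosceles triangle.
isosceles triangle


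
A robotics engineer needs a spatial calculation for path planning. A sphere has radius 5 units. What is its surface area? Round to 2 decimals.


Shape: sphere
Radius r = 5 units
Formula: SA = 4 * pi * r^2
r^2 = 25
SA = 4 * pi * 25
SA = 100 * pi
SA = 314.16
314.16 units^2


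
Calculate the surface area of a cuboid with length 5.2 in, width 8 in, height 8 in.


Shape: rectangular prism
l = 5.2 in, w = 8 in, h = 8 in
Formula: SA = 2(lw + lh + wh)
lw = 41.6, lh = 41.6, wh = 64
lw + lh + wh = 147.2
SA = 2 * 147.2
SA = 294.4
294.4 in^2


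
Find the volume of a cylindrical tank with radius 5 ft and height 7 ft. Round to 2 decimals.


Shape: cylinder
Radius r = 5 ft, Height h = 7 ft
Formula: V = pi * r^2 * h
r^2 = 25
V = pi * 25 * 7
V = 175 * pi
V = 549.78
549.78 ft^3


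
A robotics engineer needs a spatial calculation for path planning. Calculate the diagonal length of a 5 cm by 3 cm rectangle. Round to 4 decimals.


Shape: rectangle (diagonal via Pythagoras)
Sides: 5 cm and 3 cm
Formula: d = sqrt(l^2 + w^2)
l^2 = 25, w^2 = 9
l^2 + w^2 = 34
d = sqrt(34)
d = 5.831
5.831 cm


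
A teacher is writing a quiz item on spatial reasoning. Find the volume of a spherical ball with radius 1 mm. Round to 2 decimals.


Shape: sphere
Radius r = 1 mm
Formula: V = (4/3) * pi * r^3
r^3 = 1
(4/3) * 1 = 1.333333
V = 1.333333 * pi
V = 4.19
4.19 mm^3


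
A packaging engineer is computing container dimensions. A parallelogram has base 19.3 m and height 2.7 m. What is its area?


Shape: parallelogram
Base b = 19.3 m, Height h = 2.7 m
Formula: A = b * h
A = 19.3 * 2.7
A = 52.11
52.11 m^2


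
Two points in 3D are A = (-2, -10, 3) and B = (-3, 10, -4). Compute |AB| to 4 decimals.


3D distance between two points
P1 = (-2, -10, 3), P2 = (-3, 10, -4)
Formula: d = sqrt((x2-x1)^2 + (y2-y1)^2 + (z2-z1)^2)
dx = -3 - -2 = -1
dy = 10 - -10 = 20
dz = -4 - 3 = -7
dx^2 + dy^2 + dz^2 = 1 + 400 + 49 = 450
d = sqrt(450)
d = 21.2132
21.2132 units


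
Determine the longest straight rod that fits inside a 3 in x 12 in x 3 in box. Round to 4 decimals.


Shape: rectangular box (space diagonal)
l = 3 in, w = 12 in, h = 3 in
Visualize: the diagonal of the base, then a right triangle with that diagonal and the height.
Formula: d = sqrt(l^2 + w^2 + h^2)
l^2 + w^2 + h^2 = 9 + 144 + 9 = 162
d = sqrt(162)
d = 12.7279
12.7279 in


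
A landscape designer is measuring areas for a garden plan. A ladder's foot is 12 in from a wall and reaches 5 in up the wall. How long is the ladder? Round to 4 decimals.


Shape: right triangle
Legs a = 12 in, b = 5 in
Formula: c = sqrt(a^2 + b^2)
a^2 = 144, b^2 = 25
a^2 + b^2 = 169
c = sqrt(169)
c = 13.0
13 in


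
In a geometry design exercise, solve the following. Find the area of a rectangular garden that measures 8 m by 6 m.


Shape: rectangle
Length l = 8 m, Width w = 6 m
Formula: A = l * w
A = 8 * 6
A = 48
48 m^2


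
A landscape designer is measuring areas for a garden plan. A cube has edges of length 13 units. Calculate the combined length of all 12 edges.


Shape: cube
Side s = 13 units
A cube has 12 edges, all equal.
Formula: total edge length = 12 * s
Total = 12 * 13
Total = 156
156 units


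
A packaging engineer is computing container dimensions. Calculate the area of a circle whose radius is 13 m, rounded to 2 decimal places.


Shape: circle
Radius r = 13 m
Formula: A = pi * r^2
r^2 = 13^2 = 169
A = pi * 169
A = 530.93
530.93 m^2


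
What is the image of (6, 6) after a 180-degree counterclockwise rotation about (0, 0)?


Transformation: rotation about the origin
Original point: (6, 6)
Rule for 180 deg: (x, y) -> (-x, -y)
Apply: (6, 6) -> (-6, -6)
(-6, -6)


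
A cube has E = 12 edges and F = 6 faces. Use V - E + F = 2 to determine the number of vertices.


Polyhedron: cube
Euler's formula for convex polyhedra: V - E + F = 2
Given: E = 12 edges and F = 6 faces
Solve for V:
V = 2 + E - F = 2 + 12 - 6 = 8
8 vertices


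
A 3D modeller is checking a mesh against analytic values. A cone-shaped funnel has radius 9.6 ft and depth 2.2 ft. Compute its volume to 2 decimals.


Shape: cone
Radius r = 9.6 ft, Height h = 2.2 ft
Formula: V = (1/3) * pi * r^2 * h
r^2 = 92.16
pi * r^2 * h = pi * 92.16 * 2.2 = 202.752 * pi
V = 202.752 * pi / 3
V = 212.32
212.32 ft^3


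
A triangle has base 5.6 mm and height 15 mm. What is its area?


Shape: triangle
Base b = 5.6 mm, Height h = 15 mm
Formula: A = (1/2) * b * h
A = 0.5 * 5.6 * 15
A = 0.5 * 84
A = 42
42 mm^2


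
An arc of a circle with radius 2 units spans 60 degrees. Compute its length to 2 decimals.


Shape: circular arc
Radius r = 2 units, Angle = 60 degrees
Formula: L = (angle/360) * 2 * pi * r
2 * pi * r = 4 * pi
L = (60/360) * 4 * pi
L = 0.666667 * pi
L = 2.09
2.09 units


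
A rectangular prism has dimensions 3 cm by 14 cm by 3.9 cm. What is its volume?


Shape: rectangular prism
l = 3 cm, w = 14 cm, h = 3.9 cm
Formula: V = l * w * h
V = 3 * 14 * 3.9
V = 42 * 3.9
V = 163.8
163.8 cm^3


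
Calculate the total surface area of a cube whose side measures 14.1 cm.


Shape: cube
Side s = 14.1 cm
A cube has 6 square faces.
Formula: SA = 6 * s^2
s^2 = 198.81
SA = 6 * 198.81
SA = 1192.86
1192.86 cm^2


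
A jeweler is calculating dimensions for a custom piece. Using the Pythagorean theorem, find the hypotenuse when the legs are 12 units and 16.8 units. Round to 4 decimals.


Shape: right triangle
Legs a = 12 units, b = 16.8 units
Formula: c = sqrt(a^2 + b^2)
a^2 = 144, b^2 = 282.24
a^2 + b^2 = 426.24
c = sqrt(426.24)
c = 20.6456
20.6456 units


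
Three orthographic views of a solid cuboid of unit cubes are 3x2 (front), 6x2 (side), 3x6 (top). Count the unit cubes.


Orthographic views of a solid rectangular block:
Front view 3 x 2 -> length = 3, height = 2
Side view 6 x 2 -> width = 6, height = 2 (consistent)
Top view 3 x 6 -> confirms length = 3, width = 6
The block is 3 x 6 x 2.
Total unit cubes = 3 * 6 * 2 = 36
36 unit cubes


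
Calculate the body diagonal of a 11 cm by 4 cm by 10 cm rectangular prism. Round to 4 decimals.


Shape: rectangular box (space diagonal)
l = 11 cm, w = 4 cm, h = 10 cm
Visualize: the diagonal of the base, then a right triangle with that diagonal and the height.
Formula: d = sqrt(l^2 + w^2 + h^2)
l^2 + w^2 + h^2 = 121 + 16 + 100 = 237
d = sqrt(237)
d = 15.3948
15.3948 cm


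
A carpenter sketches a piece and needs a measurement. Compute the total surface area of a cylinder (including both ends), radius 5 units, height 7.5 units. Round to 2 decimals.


Shape: closed cylinder
Radius r = 5 units, Height h = 7.5 units
Formula: SA = 2*pi*r^2 + 2*pi*r*h = 2*pi*r*(r + h)
r + h = 12.5
2 * r * (r + h) = 2 * 5 * 12.5 = 125
SA = 125 * pi
SA = 392.7
392.7 units^2


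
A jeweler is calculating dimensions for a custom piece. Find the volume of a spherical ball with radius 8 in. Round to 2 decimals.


Shape: sphere
Radius r = 8 in
Formula: V = (4/3) * pi * r^3
r^3 = 512
(4/3) * 512 = 682.666667
V = 682.666667 * pi
V = 2144.66
2144.66 in^3


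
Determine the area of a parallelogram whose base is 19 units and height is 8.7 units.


Shape: parallelogram
Base b = 19 units, Height h = 8.7 units
Formula: A = b * h
A = 19 * 8.7
A = 165.3
165.3 units^2


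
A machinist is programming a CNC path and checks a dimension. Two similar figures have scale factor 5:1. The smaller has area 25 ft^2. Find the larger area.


Linear scale factor k = 5
Original area = 25 ft^2
Rule: under a linear scaling by k, areas scale by k^2.
k^2 = 5^2 = 25
New area = 25 * 25
New area = 625
625 ft^2


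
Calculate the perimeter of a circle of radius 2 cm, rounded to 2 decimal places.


Shape: circle
Radius r = 2 cm
Formula: C = 2 * pi * r
C = 2 * pi * 2
C = 4 * pi
C = 12.57
12.57 cm


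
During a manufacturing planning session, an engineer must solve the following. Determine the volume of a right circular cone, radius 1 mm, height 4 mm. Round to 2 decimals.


Shape: cone
Radius r = 1 mm, Height h = 4 mm
Formula: V = (1/3) * pi * r^2 * h
r^2 = 1
pi * r^2 * h = pi * 1 * 4 = 4 * pi
V = 4 * pi / 3
V = 4.19
4.19 mm^3


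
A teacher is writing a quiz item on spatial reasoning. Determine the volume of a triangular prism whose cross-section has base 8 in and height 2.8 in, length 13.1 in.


Shape: triangular prism
Triangle base = 8 in, triangle height = 2.8 in, prism length L = 13.1 in
Formula: V = (1/2 * b * h_tri) * L
Cross-section area = 0.5 * 8 * 2.8 = 11.2
V = 11.2 * 13.1
V = 146.72
146.72 in^3


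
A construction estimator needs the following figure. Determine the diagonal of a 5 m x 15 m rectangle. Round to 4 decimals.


Shape: rectangle (diagonal via Pythagoras)
Sides: 5 m and 15 m
Formula: d = sqrt(l^2 + w^2)
l^2 = 25, w^2 = 225
l^2 + w^2 = 250
d = sqrt(250)
d = 15.8114
15.8114 m


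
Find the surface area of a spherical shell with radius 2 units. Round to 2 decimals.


Shape: sphere
Radius r = 2 units
Formula: SA = 4 * pi * r^2
r^2 = 4
SA = 4 * pi * 4
SA = 16 * pi
SA = 50.27
50.27 units^2


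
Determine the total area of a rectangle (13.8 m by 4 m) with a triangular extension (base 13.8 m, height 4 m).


Composite shape: rectangle + triangle
Rectangle area = 13.8 * 4 = 55.2
Triangle area = 0.5 * 13.8 * 4 = 27.6
Total = 55.2 + 27.6
Total = 82.8
82.8 m^2


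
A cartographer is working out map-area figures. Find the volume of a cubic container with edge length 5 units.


Shape: cube
Side s = 5 units
Formula: V = s^3
V = 5 * 5 * 5
V = 25 * 5
V = 125
125 units^3


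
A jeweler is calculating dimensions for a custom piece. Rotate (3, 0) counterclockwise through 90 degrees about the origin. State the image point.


Transformation: rotation about the origin
Original point: (3, 0)
Rule for 90 deg counterclockwise: (x, y) -> (-y, x)
Apply: (3, 0) -> (0, 3)
(0, 3)
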